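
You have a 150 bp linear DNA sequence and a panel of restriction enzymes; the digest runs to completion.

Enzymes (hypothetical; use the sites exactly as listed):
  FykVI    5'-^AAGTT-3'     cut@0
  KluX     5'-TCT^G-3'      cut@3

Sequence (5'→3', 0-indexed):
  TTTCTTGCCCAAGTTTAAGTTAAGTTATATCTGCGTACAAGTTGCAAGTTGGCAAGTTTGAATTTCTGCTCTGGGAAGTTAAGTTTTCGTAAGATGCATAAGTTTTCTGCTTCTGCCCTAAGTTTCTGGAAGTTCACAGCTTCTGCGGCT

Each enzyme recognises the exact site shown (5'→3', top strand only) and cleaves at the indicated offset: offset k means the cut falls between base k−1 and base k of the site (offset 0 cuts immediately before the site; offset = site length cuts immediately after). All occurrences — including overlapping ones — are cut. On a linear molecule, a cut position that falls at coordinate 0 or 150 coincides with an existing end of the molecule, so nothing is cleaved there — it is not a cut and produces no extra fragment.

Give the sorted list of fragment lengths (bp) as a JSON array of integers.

Site scan:
  FykVI (AAGTT, off=0): starts [10, 16, 21, 38, 45, 53, 75, 80, 99, 119, 129] → cuts [10, 16, 21, 38, 45, 53, 75, 80, 99, 119, 129]
  KluX (TCTG, off=3): starts [29, 64, 69, 105, 111, 124, 141] → cuts [32, 67, 72, 108, 114, 127, 144]

Pooled cuts: [10, 16, 21, 32, 38, 45, 53, 67, 72, 75, 80, 99, 108, 114, 119, 127, 129, 144]

Fragments:
  [0,10): 10 bp
  [10,16): 6 bp
  [16,21): 5 bp
  [21,32): 11 bp
  [32,38): 6 bp
  [38,45): 7 bp
  [45,53): 8 bp
  [53,67): 14 bp
  [67,72): 5 bp
  [72,75): 3 bp
  [75,80): 5 bp
  [80,99): 19 bp
  [99,108): 9 bp
  [108,114): 6 bp
  [114,119): 5 bp
  [119,127): 8 bp
  [127,129): 2 bp
  [129,144): 15 bp
  [144,150): 6 bp

[2,3,5,5,5,5,6,6,6,6,7,8,8,9,10,11,14,15,19]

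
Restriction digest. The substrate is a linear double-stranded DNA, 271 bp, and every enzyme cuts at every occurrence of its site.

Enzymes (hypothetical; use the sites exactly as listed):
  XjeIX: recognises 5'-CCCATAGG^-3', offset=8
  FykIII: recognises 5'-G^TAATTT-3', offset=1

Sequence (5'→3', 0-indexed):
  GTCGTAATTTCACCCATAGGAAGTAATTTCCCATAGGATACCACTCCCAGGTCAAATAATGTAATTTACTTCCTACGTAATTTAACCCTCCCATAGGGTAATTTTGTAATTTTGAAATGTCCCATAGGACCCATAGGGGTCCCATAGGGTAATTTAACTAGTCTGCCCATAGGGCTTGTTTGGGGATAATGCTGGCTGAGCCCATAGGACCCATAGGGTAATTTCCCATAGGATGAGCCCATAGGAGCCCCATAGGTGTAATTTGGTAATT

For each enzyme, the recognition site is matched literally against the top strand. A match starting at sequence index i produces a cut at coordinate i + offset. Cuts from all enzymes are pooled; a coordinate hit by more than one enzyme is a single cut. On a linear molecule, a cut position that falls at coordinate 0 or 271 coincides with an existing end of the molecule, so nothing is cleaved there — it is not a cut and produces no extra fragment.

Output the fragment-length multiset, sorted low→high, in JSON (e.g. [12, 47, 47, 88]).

Scan for sites:
  XjeIX CCCATAGG/8: at [12, 29, 89, 120, 129, 140, 165, 200, 209, 224, 237, 248] ⇒ [20, 37, 97, 128, 137, 148, 173, 208, 217, 232, 245, 256]
  FykIII GTAATTT/1: at [3, 22, 60, 76, 97, 105, 148, 217, 257] ⇒ [4, 23, 61, 77, 98, 106, 149, 218, 258]

All cut coordinates (distinct, sorted): [4, 20, 23, 37, 61, 77, 97, 98, 106, 128, 137, 148, 149, 173, 208, 217, 218, 232, 245, 256, 258]

Fragment lengths:
  [0,4): 4 bp
  [4,20): 16 bp
  [20,23): 3 bp
  [23,37): 14 bp
  [37,61): 24 bp
  [61,77): 16 bp
  [77,97): 20 bp
  [97,98): 1 bp
  [98,106): 8 bp
  [106,128): 22 bp
  [128,137): 9 bp
  [137,148): 11 bp
  [148,149): 1 bp
  [149,173): 24 bp
  [173,208): 35 bp
  [208,217): 9 bp
  [217,218): 1 bp
  [218,232): 14 bp
  [232,245): 13 bp
  [245,256): 11 bp
  [256,258): 2 bp
  [258,271): 13 bp

[1,1,1,2,3,4,8,9,9,11,11,13,13,14,14,16,16,20,22,24,24,35]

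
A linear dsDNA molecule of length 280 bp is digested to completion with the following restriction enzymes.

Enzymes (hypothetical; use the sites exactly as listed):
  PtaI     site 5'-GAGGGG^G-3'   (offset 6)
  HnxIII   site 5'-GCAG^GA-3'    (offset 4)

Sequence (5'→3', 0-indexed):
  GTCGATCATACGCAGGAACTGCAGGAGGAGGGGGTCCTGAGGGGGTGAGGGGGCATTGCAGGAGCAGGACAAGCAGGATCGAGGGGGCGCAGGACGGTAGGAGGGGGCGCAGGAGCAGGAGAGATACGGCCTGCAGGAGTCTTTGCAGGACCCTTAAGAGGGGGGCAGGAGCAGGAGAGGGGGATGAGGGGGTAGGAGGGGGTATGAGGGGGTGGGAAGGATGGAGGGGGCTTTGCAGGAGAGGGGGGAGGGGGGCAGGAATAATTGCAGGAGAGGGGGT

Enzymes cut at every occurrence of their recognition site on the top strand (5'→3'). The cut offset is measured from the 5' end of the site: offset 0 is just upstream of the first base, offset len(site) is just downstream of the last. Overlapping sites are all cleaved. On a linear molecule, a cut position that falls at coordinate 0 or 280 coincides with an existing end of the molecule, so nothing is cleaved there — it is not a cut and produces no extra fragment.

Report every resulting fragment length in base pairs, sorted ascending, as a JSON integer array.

[2,5,5,6,6,6,6,6,7,8,8,8,8,9,9,9,9,9,9,10,10,10,11,12,12,14,15,15,18,18]

Scan for sites:
  PtaI GAGGGGG/6: at [27, 38, 46, 80, 100, 157, 176, 185, 195, 205, 223, 240, 247, 272] ⇒ [33, 44, 52, 86, 106, 163, 182, 191, 201, 211, 229, 246, 253, 278]
  HnxIII GCAGGA/4: at [11, 20, 57, 63, 72, 88, 108, 114, 132, 144, 164, 170, 234, 254, 266] ⇒ [15, 24, 61, 67, 76, 92, 112, 118, 136, 148, 168, 174, 238, 258, 270]

Pooled cuts: [15, 24, 33, 44, 52, 61, 67, 76, 86, 92, 106, 112, 118, 136, 148, 163, 168, 174, 182, 191, 201, 211, 229, 238, 246, 253, 258, 270, 278]

Fragments:
  [0,15): 15 bp
  [15,24): 9 bp
  [24,33): 9 bp
  [33,44): 11 bp
  [44,52): 8 bp
  [52,61): 9 bp
  [61,67): 6 bp
  [67,76): 9 bp
  [76,86): 10 bp
  [86,92): 6 bp
  [92,106): 14 bp
  [106,112): 6 bp
  [112,118): 6 bp
  [118,136): 18 bp
  [136,148): 12 bp
  [148,163): 15 bp
  [163,168): 5 bp
  [168,174): 6 bp
  [174,182): 8 bp
  [182,191): 9 bp
  [191,201): 10 bp
  [201,211): 10 bp
  [211,229): 18 bp
  [229,238): 9 bp
  [238,246): 8 bp
  [246,253): 7 bp
  [253,258): 5 bp
  [258,270): 12 bp
  [270,278): 8 bp
  [278,280): 2 bp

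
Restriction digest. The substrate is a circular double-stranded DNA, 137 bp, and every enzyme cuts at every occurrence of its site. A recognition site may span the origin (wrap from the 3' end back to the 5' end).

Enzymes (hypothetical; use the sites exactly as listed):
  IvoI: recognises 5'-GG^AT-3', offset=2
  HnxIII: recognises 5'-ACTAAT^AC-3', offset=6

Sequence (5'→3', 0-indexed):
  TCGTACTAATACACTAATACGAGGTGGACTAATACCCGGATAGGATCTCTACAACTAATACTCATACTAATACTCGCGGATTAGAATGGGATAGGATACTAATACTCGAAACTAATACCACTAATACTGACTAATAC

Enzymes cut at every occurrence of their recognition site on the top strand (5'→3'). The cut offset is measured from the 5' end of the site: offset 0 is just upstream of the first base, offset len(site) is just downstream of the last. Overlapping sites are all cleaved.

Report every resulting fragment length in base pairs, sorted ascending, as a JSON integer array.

Scan for sites:
  IvoI GGAT/2: at [37, 42, 77, 88, 93] ⇒ [39, 44, 79, 90, 95]
  HnxIII ACTAATAC/6: at [4, 12, 27, 53, 65, 97, 110, 119, 129] ⇒ [10, 18, 33, 59, 71, 103, 116, 125, 135]

All cut coordinates (distinct, sorted): [10, 18, 33, 39, 44, 59, 71, 79, 90, 95, 103, 116, 125, 135]

Fragments:
  10→18: 8 bp
  18→33: 15 bp
  33→39: 6 bp
  39→44: 5 bp
  44→59: 15 bp
  59→71: 12 bp
  71→79: 8 bp
  79→90: 11 bp
  90→95: 5 bp
  95→103: 8 bp
  103→116: 13 bp
  116→125: 9 bp
  125→135: 10 bp
  135→10 (wrap): 137-135+10 = 12 bp

[5,5,6,8,8,8,9,10,11,12,12,13,15,15]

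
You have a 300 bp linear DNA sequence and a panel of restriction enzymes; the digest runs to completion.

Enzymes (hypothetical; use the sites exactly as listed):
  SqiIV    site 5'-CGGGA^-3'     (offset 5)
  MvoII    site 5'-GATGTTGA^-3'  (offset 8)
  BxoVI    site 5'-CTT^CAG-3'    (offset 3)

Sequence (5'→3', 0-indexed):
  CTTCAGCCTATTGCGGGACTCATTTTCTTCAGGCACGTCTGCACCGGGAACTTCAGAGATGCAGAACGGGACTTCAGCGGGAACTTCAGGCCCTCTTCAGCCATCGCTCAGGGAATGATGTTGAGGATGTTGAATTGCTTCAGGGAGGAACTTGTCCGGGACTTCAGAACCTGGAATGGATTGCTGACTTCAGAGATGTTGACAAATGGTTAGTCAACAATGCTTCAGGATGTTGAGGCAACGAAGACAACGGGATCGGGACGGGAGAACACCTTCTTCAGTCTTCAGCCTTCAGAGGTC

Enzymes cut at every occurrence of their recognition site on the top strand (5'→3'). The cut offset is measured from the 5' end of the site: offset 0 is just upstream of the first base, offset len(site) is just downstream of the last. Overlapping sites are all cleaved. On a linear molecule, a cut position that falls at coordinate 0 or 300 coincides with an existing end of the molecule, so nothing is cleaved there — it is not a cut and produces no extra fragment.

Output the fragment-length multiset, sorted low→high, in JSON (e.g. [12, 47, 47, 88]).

Site scan:
  SqiIV (CGGGA, off=5): starts [13, 44, 66, 77, 156, 250, 256, 261] → cuts [18, 49, 71, 82, 161, 255, 261, 266]
  MvoII (GATGTTGA, off=8): starts [116, 125, 194, 228] → cuts [124, 133, 202, 236]
  BxoVI (CTTCAG, off=3): starts [0, 26, 50, 71, 83, 94, 137, 161, 187, 222, 275, 282, 289] → cuts [3, 29, 53, 74, 86, 97, 140, 164, 190, 225, 278, 285, 292]

All cut coordinates (distinct, sorted): [3, 18, 29, 49, 53, 71, 74, 82, 86, 97, 124, 133, 140, 161, 164, 190, 202, 225, 236, 255, 261, 266, 278, 285, 292]

Fragment lengths:
  [0,3): 3 bp
  [3,18): 15 bp
  [18,29): 11 bp
  [29,49): 20 bp
  [49,53): 4 bp
  [53,71): 18 bp
  [71,74): 3 bp
  [74,82): 8 bp
  [82,86): 4 bp
  [86,97): 11 bp
  [97,124): 27 bp
  [124,133): 9 bp
  [133,140): 7 bp
  [140,161): 21 bp
  [161,164): 3 bp
  [164,190): 26 bp
  [190,202): 12 bp
  [202,225): 23 bp
  [225,236): 11 bp
  [236,255): 19 bp
  [255,261): 6 bp
  [261,266): 5 bp
  [266,278): 12 bp
  [278,285): 7 bp
  [285,292): 7 bp
  [292,300): 8 bp

[3,3,3,4,4,5,6,7,7,7,8,8,9,11,11,11,12,12,15,18,19,20,21,23,26,27]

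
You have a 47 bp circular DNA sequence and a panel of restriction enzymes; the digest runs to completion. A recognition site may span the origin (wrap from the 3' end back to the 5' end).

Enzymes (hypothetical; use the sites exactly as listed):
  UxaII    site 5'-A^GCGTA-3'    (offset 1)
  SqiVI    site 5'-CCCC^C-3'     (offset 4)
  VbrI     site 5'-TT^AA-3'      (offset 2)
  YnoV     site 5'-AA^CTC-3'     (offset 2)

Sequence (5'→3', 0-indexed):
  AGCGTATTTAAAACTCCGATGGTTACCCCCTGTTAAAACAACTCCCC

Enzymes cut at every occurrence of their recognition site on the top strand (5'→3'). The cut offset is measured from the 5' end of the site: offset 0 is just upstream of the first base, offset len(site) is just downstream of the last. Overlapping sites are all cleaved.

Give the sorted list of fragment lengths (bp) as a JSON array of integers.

Per-enzyme occurrences:
  UxaII AGCGTA/1: at [0] ⇒ [1]
  SqiVI CCCCC/4: at [25] ⇒ [29]
  VbrI TTAA/2: at [7, 32] ⇒ [9, 34]
  YnoV AACTC/2: at [11, 39] ⇒ [13, 41]

All cut coordinates (distinct, sorted): [1, 9, 13, 29, 34, 41]

Fragment lengths:
  1→9: 8 bp
  9→13: 4 bp
  13→29: 16 bp
  29→34: 5 bp
  34→41: 7 bp
  41→1 (wrap): 47-41+1 = 7 bp

[4,5,7,7,8,16]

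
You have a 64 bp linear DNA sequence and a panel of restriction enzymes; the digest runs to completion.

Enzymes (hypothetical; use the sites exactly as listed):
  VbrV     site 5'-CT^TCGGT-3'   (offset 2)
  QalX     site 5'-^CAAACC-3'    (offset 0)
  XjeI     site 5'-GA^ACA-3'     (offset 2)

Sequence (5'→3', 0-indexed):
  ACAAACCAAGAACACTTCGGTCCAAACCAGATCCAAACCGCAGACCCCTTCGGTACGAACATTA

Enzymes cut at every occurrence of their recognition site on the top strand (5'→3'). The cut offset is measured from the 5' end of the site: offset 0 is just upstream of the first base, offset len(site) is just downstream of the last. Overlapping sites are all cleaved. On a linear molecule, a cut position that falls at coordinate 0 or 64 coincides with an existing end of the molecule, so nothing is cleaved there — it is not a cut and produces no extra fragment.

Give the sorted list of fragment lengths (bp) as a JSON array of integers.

Site scan:
  VbrV (CTTCGGT, off=2): starts [14, 47] → cuts [16, 49]
  QalX (CAAACC, off=0): starts [1, 22, 33] → cuts [1, 22, 33]
  XjeI (GAACA, off=2): starts [9, 56] → cuts [11, 58]

Pooled cuts: [1, 11, 16, 22, 33, 49, 58]

Fragments:
  [0,1): 1 bp
  [1,11): 10 bp
  [11,16): 5 bp
  [16,22): 6 bp
  [22,33): 11 bp
  [33,49): 16 bp
  [49,58): 9 bp
  [58,64): 6 bp

[1,5,6,6,9,10,11,16]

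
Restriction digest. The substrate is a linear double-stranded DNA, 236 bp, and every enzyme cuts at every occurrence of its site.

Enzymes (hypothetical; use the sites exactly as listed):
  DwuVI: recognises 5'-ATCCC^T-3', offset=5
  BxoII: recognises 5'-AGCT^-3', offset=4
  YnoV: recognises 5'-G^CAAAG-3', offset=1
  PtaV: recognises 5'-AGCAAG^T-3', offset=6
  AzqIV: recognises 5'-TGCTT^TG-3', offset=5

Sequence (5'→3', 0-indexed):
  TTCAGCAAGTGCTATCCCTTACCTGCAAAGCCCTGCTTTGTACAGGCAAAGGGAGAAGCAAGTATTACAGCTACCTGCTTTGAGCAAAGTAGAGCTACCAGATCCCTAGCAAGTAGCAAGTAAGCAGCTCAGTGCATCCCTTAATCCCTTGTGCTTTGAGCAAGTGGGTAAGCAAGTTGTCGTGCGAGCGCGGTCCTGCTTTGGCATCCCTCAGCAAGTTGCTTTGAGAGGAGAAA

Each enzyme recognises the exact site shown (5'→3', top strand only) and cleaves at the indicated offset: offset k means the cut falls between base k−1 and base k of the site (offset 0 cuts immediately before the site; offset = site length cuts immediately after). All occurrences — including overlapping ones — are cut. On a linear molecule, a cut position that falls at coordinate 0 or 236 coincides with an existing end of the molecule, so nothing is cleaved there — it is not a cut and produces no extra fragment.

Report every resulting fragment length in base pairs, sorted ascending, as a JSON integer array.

Scan for sites:
  DwuVI ATCCCT/5: at [13, 101, 135, 143, 205] ⇒ [18, 106, 140, 148, 210]
  BxoII AGCT/4: at [68, 92, 125] ⇒ [72, 96, 129]
  YnoV GCAAAG/1: at [24, 45, 83] ⇒ [25, 46, 84]
  PtaV AGCAAGT/6: at [3, 56, 107, 114, 158, 170, 212] ⇒ [9, 62, 113, 120, 164, 176, 218]
  AzqIV TGCTTTG/5: at [33, 75, 151, 196, 219] ⇒ [38, 80, 156, 201, 224]

Pooled cuts: [9, 18, 25, 38, 46, 62, 72, 80, 84, 96, 106, 113, 120, 129, 140, 148, 156, 164, 176, 201, 210, 218, 224]

Fragments:
  [0,9): 9 bp
  [9,18): 9 bp
  [18,25): 7 bp
  [25,38): 13 bp
  [38,46): 8 bp
  [46,62): 16 bp
  [62,72): 10 bp
  [72,80): 8 bp
  [80,84): 4 bp
  [84,96): 12 bp
  [96,106): 10 bp
  [106,113): 7 bp
  [113,120): 7 bp
  [120,129): 9 bp
  [129,140): 11 bp
  [140,148): 8 bp
  [148,156): 8 bp
  [156,164): 8 bp
  [164,176): 12 bp
  [176,201): 25 bp
  [201,210): 9 bp
  [210,218): 8 bp
  [218,224): 6 bp
  [224,236): 12 bp

[4,6,7,7,7,8,8,8,8,8,8,9,9,9,9,10,10,11,12,12,12,13,16,25]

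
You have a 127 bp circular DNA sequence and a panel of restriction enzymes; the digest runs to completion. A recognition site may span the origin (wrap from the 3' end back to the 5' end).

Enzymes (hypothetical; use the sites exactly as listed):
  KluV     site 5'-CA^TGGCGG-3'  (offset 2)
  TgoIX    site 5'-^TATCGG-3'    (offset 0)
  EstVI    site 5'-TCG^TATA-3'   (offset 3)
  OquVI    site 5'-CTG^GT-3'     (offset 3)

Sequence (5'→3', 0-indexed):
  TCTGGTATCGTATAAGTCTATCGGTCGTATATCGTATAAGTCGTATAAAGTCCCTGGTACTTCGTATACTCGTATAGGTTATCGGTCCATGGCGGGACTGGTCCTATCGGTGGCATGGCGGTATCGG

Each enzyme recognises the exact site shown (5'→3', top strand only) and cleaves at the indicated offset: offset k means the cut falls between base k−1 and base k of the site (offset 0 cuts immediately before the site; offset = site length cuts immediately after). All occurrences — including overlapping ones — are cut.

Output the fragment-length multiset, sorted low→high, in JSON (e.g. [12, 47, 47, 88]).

Site scan:
  KluV CATGGCGG/2: at [87, 113] ⇒ [89, 115]
  TgoIX TATCGG/0: at [18, 79, 104, 121] ⇒ [18, 79, 104, 121]
  EstVI TCGTATA/3: at [7, 24, 31, 40, 61, 69] ⇒ [10, 27, 34, 43, 64, 72]
  OquVI CTGGT/3: at [1, 53, 97] ⇒ [4, 56, 100]

All cut coordinates (distinct, sorted): [4, 10, 18, 27, 34, 43, 56, 64, 72, 79, 89, 100, 104, 115, 121]

Fragments:
  4→10: 6 bp
  10→18: 8 bp
  18→27: 9 bp
  27→34: 7 bp
  34→43: 9 bp
  43→56: 13 bp
  56→64: 8 bp
  64→72: 8 bp
  72→79: 7 bp
  79→89: 10 bp
  89→100: 11 bp
  100→104: 4 bp
  104→115: 11 bp
  115→121: 6 bp
  121→4 (wrap): 127-121+4 = 10 bp

[4,6,6,7,7,8,8,8,9,9,10,10,11,11,13]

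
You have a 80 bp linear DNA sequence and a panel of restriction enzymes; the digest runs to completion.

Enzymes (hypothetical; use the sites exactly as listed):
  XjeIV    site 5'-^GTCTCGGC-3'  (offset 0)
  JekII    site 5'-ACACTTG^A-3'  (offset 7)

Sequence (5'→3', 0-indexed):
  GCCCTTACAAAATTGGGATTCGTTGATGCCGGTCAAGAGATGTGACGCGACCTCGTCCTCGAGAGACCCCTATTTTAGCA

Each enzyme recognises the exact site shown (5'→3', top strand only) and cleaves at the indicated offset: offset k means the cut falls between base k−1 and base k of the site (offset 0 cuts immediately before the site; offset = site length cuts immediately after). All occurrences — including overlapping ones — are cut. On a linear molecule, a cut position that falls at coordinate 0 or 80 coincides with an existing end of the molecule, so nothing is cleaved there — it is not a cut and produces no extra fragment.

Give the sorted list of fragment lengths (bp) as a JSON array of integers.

Site scan:
  XjeIV (GTCTCGGC, off=0): no sites
  JekII (ACACTTGA, off=7): no sites

All cut coordinates (distinct, sorted): ∅

Fragments:
  no cuts → one linear fragment of 80 bp

[80]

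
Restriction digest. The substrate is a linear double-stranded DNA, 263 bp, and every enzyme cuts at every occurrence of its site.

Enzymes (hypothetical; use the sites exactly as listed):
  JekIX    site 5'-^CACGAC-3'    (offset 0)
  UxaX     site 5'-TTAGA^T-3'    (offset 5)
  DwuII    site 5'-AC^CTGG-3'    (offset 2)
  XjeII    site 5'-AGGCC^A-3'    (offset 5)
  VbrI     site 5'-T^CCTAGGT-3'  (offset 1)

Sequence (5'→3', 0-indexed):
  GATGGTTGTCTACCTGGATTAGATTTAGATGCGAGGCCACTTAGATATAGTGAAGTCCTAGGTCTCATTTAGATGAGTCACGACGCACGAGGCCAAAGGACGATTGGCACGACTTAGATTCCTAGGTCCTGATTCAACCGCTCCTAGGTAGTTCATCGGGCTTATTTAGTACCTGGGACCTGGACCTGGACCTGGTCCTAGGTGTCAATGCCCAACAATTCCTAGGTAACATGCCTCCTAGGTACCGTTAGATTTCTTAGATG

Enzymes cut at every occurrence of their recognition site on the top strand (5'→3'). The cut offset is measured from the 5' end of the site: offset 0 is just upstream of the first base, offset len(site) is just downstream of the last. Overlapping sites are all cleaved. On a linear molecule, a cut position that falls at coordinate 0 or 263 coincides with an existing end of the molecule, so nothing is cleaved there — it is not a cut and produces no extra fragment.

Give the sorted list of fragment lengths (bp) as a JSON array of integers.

[2,2,5,5,6,6,6,7,7,9,9,10,11,11,13,13,16,16,16,17,22,24,30]

Scan for sites:
  JekIX (CACGAC, off=0): starts [78, 107] → cuts [78, 107]
  UxaX (TTAGAT, off=5): starts [18, 24, 40, 68, 113, 247, 256] → cuts [23, 29, 45, 73, 118, 252, 261]
  DwuII (ACCTGG, off=2): starts [11, 170, 177, 183, 189] → cuts [13, 172, 179, 185, 191]
  XjeII (AGGCCA, off=5): starts [33, 89] → cuts [38, 94]
  VbrI (TCCTAGGT, off=1): starts [55, 119, 141, 195, 219, 235] → cuts [56, 120, 142, 196, 220, 236]

All cut coordinates (distinct, sorted): [13, 23, 29, 38, 45, 56, 73, 78, 94, 107, 118, 120, 142, 172, 179, 185, 191, 196, 220, 236, 252, 261]

Fragment lengths:
  [0,13): 13 bp
  [13,23): 10 bp
  [23,29): 6 bp
  [29,38): 9 bp
  [38,45): 7 bp
  [45,56): 11 bp
  [56,73): 17 bp
  [73,78): 5 bp
  [78,94): 16 bp
  [94,107): 13 bp
  [107,118): 11 bp
  [118,120): 2 bp
  [120,142): 22 bp
  [142,172): 30 bp
  [172,179): 7 bp
  [179,185): 6 bp
  [185,191): 6 bp
  [191,196): 5 bp
  [196,220): 24 bp
  [220,236): 16 bp
  [236,252): 16 bp
  [252,261): 9 bp
  [261,263): 2 bp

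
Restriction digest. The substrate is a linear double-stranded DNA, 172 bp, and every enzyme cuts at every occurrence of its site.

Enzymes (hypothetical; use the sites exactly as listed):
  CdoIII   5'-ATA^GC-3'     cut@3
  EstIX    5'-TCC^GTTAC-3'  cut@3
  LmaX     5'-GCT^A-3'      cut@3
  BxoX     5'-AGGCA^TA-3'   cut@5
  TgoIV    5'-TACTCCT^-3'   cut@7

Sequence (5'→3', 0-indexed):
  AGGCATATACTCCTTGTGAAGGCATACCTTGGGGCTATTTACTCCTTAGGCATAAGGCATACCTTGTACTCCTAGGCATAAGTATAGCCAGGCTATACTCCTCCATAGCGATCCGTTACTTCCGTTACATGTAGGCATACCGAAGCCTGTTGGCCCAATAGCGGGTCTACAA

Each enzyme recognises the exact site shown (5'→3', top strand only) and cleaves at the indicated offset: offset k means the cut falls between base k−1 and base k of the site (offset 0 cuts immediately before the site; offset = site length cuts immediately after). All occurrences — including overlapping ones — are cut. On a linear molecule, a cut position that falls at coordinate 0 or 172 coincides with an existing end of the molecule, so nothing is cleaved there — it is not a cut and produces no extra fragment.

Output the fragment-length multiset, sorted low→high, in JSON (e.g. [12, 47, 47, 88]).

[5,5,5,6,7,7,8,8,8,9,9,10,10,12,12,14,14,23]

Site scan:
  CdoIII (ATAGC, off=3): starts [83, 104, 157] → cuts [86, 107, 160]
  EstIX (TCCGTTAC, off=3): starts [111, 120] → cuts [114, 123]
  LmaX (GCTA, off=3): starts [33, 91] → cuts [36, 94]
  BxoX (AGGCATA, off=5): starts [0, 19, 47, 54, 73, 132] → cuts [5, 24, 52, 59, 78, 137]
  TgoIV (TACTCCT, off=7): starts [7, 39, 66, 95] → cuts [14, 46, 73, 102]

All cut coordinates (distinct, sorted): [5, 14, 24, 36, 46, 52, 59, 73, 78, 86, 94, 102, 107, 114, 123, 137, 160]

Fragments:
  [0,5): 5 bp
  [5,14): 9 bp
  [14,24): 10 bp
  [24,36): 12 bp
  [36,46): 10 bp
  [46,52): 6 bp
  [52,59): 7 bp
  [59,73): 14 bp
  [73,78): 5 bp
  [78,86): 8 bp
  [86,94): 8 bp
  [94,102): 8 bp
  [102,107): 5 bp
  [107,114): 7 bp
  [114,123): 9 bp
  [123,137): 14 bp
  [137,160): 23 bp
  [160,172): 12 bp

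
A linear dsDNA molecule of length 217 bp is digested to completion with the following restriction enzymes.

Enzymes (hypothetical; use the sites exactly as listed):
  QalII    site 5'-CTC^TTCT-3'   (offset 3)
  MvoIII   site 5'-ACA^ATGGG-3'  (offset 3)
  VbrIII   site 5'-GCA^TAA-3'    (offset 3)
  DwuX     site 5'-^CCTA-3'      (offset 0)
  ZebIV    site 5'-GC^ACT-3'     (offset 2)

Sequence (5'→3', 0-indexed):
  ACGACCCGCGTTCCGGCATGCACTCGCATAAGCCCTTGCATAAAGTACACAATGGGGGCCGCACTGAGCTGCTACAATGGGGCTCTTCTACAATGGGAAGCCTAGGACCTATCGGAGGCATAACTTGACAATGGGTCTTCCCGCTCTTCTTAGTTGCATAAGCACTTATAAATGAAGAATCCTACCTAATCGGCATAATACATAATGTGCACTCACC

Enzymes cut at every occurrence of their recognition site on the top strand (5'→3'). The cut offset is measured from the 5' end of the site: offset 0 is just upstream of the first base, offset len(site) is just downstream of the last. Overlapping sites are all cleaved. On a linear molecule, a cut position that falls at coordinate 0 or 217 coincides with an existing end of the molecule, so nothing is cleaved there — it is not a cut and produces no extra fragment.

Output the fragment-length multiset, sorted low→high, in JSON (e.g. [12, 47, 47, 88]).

[4,5,7,7,7,7,8,9,10,11,11,11,12,12,13,14,15,16,17,21]

Site scan:
  QalII CTCTTCT/3: at [82, 143] ⇒ [85, 146]
  MvoIII ACAATGGG/3: at [48, 73, 89, 127] ⇒ [51, 76, 92, 130]
  VbrIII GCATAA/3: at [25, 37, 117, 155, 192] ⇒ [28, 40, 120, 158, 195]
  DwuX CCTA/0: at [100, 107, 180, 184] ⇒ [100, 107, 180, 184]
  ZebIV GCACT/2: at [19, 60, 161, 208] ⇒ [21, 62, 163, 210]

Pooled cuts: [21, 28, 40, 51, 62, 76, 85, 92, 100, 107, 120, 130, 146, 158, 163, 180, 184, 195, 210]

Fragment lengths:
  [0,21): 21 bp
  [21,28): 7 bp
  [28,40): 12 bp
  [40,51): 11 bp
  [51,62): 11 bp
  [62,76): 14 bp
  [76,85): 9 bp
  [85,92): 7 bp
  [92,100): 8 bp
  [100,107): 7 bp
  [107,120): 13 bp
  [120,130): 10 bp
  [130,146): 16 bp
  [146,158): 12 bp
  [158,163): 5 bp
  [163,180): 17 bp
  [180,184): 4 bp
  [184,195): 11 bp
  [195,210): 15 bp
  [210,217): 7 bp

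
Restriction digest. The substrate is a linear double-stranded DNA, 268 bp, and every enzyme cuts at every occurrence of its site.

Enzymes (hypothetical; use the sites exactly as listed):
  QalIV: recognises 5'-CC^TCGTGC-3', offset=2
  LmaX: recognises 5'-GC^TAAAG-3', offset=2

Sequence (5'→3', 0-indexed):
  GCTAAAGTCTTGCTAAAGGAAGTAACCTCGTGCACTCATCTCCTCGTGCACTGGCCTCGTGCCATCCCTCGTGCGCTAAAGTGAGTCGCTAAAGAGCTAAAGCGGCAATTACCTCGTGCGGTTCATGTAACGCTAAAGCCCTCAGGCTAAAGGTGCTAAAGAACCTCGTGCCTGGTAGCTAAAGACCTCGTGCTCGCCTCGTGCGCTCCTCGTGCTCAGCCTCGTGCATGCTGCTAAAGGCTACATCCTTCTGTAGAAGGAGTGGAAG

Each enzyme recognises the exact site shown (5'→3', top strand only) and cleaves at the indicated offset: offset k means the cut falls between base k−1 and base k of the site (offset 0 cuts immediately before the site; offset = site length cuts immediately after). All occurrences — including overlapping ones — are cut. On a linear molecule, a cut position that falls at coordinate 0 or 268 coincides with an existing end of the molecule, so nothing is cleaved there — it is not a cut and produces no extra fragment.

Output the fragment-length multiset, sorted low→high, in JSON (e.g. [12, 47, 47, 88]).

Site scan:
  QalIV (CCTCGTGC, off=2): starts [25, 41, 54, 66, 111, 163, 185, 196, 207, 219] → cuts [27, 43, 56, 68, 113, 165, 187, 198, 209, 221]
  LmaX (GCTAAAG, off=2): starts [0, 11, 74, 87, 95, 131, 145, 154, 177, 232] → cuts [2, 13, 76, 89, 97, 133, 147, 156, 179, 234]

Pooled cuts: [2, 13, 27, 43, 56, 68, 76, 89, 97, 113, 133, 147, 156, 165, 179, 187, 198, 209, 221, 234]

Fragment lengths:
  [0,2): 2 bp
  [2,13): 11 bp
  [13,27): 14 bp
  [27,43): 16 bp
  [43,56): 13 bp
  [56,68): 12 bp
  [68,76): 8 bp
  [76,89): 13 bp
  [89,97): 8 bp
  [97,113): 16 bp
  [113,133): 20 bp
  [133,147): 14 bp
  [147,156): 9 bp
  [156,165): 9 bp
  [165,179): 14 bp
  [179,187): 8 bp
  [187,198): 11 bp
  [198,209): 11 bp
  [209,221): 12 bp
  [221,234): 13 bp
  [234,268): 34 bp

[2,8,8,8,9,9,11,11,11,12,12,13,13,13,14,14,14,16,16,20,34]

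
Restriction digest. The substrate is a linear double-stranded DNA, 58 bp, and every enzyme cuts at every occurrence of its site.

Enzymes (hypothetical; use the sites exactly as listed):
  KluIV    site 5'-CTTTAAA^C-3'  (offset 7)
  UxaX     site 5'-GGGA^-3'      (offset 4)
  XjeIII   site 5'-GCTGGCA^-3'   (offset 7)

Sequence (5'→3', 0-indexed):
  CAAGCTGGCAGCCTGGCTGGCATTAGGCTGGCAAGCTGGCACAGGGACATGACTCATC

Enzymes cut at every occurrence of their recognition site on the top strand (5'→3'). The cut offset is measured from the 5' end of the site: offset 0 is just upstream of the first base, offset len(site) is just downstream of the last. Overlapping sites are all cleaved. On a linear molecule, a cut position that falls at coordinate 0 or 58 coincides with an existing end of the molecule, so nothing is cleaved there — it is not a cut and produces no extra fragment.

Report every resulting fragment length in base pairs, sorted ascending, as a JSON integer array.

[6,8,10,11,11,12]

Site scan:
  KluIV (CTTTAAAC, off=7): no sites
  UxaX GGGA/4: at [43] ⇒ [47]
  XjeIII GCTGGCA/7: at [3, 15, 26, 34] ⇒ [10, 22, 33, 41]

All cut coordinates (distinct, sorted): [10, 22, 33, 41, 47]

Fragment lengths:
  [0,10): 10 bp
  [10,22): 12 bp
  [22,33): 11 bp
  [33,41): 8 bp
  [41,47): 6 bp
  [47,58): 11 bp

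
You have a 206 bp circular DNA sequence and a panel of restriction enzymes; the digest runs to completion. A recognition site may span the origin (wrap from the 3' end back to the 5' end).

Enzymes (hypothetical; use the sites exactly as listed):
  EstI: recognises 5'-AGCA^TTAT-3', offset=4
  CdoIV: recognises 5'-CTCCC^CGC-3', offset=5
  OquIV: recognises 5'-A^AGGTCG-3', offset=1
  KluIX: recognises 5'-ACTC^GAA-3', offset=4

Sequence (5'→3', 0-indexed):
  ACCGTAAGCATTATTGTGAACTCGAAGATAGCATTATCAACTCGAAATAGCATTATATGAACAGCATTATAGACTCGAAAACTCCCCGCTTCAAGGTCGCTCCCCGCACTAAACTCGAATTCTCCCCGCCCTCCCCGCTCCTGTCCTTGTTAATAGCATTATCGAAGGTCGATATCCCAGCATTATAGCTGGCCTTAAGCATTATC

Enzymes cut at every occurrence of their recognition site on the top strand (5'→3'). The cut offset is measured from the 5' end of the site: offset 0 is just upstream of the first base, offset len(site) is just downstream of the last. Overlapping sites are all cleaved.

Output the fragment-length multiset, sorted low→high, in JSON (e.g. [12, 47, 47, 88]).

[7,7,9,9,10,10,10,10,10,11,12,13,14,15,17,19,23]

Per-enzyme occurrences:
  EstI (AGCATTAT, off=4): starts [6, 29, 48, 62, 154, 178, 197] → cuts [10, 33, 52, 66, 158, 182, 201]
  CdoIV (CTCCCCGC, off=5): starts [81, 99, 121, 130] → cuts [86, 104, 126, 135]
  OquIV (AAGGTCG, off=1): starts [92, 164] → cuts [93, 165]
  KluIX (ACTCGAA, off=4): starts [19, 39, 72, 112] → cuts [23, 43, 76, 116]

All cut coordinates (distinct, sorted): [10, 23, 33, 43, 52, 66, 76, 86, 93, 104, 116, 126, 135, 158, 165, 182, 201]

Fragments:
  10→23: 13 bp
  23→33: 10 bp
  33→43: 10 bp
  43→52: 9 bp
  52→66: 14 bp
  66→76: 10 bp
  76→86: 10 bp
  86→93: 7 bp
  93→104: 11 bp
  104→116: 12 bp
  116→126: 10 bp
  126→135: 9 bp
  135→158: 23 bp
  158→165: 7 bp
  165→182: 17 bp
  182→201: 19 bp
  201→10 (wrap): 206-201+10 = 15 bp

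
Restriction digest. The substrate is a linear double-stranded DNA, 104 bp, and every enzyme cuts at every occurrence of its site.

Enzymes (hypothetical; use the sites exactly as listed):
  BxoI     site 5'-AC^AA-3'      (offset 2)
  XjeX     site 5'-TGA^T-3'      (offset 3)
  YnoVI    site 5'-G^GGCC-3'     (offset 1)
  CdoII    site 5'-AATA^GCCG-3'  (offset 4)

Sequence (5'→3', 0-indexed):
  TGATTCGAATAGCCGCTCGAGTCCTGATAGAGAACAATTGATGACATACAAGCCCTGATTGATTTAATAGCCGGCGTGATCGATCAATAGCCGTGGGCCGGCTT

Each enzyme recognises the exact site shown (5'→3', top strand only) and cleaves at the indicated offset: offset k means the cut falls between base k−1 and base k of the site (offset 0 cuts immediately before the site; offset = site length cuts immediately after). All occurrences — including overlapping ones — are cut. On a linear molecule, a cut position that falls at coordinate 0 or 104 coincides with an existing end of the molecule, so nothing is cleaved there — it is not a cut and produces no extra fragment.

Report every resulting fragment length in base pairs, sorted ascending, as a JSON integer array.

Per-enzyme occurrences:
  BxoI ACAA/2: at [33, 47] ⇒ [35, 49]
  XjeX TGAT/3: at [0, 24, 38, 55, 59, 76] ⇒ [3, 27, 41, 58, 62, 79]
  YnoVI GGGCC/1: at [94] ⇒ [95]
  CdoII AATAGCCG/4: at [7, 65, 85] ⇒ [11, 69, 89]

Pooled cuts: [3, 11, 27, 35, 41, 49, 58, 62, 69, 79, 89, 95]

Fragments:
  [0,3): 3 bp
  [3,11): 8 bp
  [11,27): 16 bp
  [27,35): 8 bp
  [35,41): 6 bp
  [41,49): 8 bp
  [49,58): 9 bp
  [58,62): 4 bp
  [62,69): 7 bp
  [69,79): 10 bp
  [79,89): 10 bp
  [89,95): 6 bp
  [95,104): 9 bp

[3,4,6,6,7,8,8,8,9,9,10,10,16]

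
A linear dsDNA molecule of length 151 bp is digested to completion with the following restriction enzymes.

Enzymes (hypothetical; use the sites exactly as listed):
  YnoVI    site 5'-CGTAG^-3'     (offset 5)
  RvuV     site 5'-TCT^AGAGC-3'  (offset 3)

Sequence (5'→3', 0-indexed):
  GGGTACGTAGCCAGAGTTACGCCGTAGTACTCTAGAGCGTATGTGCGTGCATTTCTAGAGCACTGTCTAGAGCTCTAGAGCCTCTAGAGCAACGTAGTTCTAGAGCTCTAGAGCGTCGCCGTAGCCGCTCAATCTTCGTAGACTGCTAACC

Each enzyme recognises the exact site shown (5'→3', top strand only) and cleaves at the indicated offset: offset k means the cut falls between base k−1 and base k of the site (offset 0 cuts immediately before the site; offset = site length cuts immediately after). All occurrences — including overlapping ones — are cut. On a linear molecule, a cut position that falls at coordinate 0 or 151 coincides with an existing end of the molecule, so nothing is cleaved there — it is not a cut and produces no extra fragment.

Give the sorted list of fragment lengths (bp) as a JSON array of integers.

Site scan:
  YnoVI CGTAG/5: at [5, 22, 92, 119, 136] ⇒ [10, 27, 97, 124, 141]
  RvuV TCTAGAGC/3: at [30, 53, 65, 73, 82, 98, 106] ⇒ [33, 56, 68, 76, 85, 101, 109]

Pooled cuts: [10, 27, 33, 56, 68, 76, 85, 97, 101, 109, 124, 141]

Fragment lengths:
  [0,10): 10 bp
  [10,27): 17 bp
  [27,33): 6 bp
  [33,56): 23 bp
  [56,68): 12 bp
  [68,76): 8 bp
  [76,85): 9 bp
  [85,97): 12 bp
  [97,101): 4 bp
  [101,109): 8 bp
  [109,124): 15 bp
  [124,141): 17 bp
  [141,151): 10 bp

[4,6,8,8,9,10,10,12,12,15,17,17,23]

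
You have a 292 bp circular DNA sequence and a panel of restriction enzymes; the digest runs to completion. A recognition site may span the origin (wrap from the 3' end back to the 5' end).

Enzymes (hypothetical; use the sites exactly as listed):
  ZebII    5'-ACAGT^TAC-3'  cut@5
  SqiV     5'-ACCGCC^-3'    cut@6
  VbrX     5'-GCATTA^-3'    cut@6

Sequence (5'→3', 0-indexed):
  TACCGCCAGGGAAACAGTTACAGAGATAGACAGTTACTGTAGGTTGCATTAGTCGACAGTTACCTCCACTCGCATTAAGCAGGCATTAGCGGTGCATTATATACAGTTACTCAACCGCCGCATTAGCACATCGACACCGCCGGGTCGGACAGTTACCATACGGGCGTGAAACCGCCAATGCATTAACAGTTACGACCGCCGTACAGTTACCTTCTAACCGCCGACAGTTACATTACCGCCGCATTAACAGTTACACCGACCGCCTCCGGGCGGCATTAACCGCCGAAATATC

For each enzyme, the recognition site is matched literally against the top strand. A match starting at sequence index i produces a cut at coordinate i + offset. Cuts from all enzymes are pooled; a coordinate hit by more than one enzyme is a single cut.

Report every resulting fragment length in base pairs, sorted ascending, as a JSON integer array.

Site scan:
  ZebII ACAGTTAC/5: at [13, 29, 55, 102, 148, 185, 202, 223, 246] ⇒ [18, 34, 60, 107, 153, 190, 207, 228, 251]
  SqiV ACCGCC/6: at [1, 113, 135, 170, 194, 216, 234, 258, 278] ⇒ [7, 119, 141, 176, 200, 222, 240, 264, 284]
  VbrX GCATTA/6: at [45, 71, 82, 93, 119, 179, 240, 272] ⇒ [51, 77, 88, 99, 125, 185, 246, 278]

All cut coordinates (distinct, sorted): [7, 18, 34, 51, 60, 77, 88, 99, 107, 119, 125, 141, 153, 176, 185, 190, 200, 207, 222, 228, 240, 246, 251, 264, 278, 284]

Fragments:
  7→18: 11 bp
  18→34: 16 bp
  34→51: 17 bp
  51→60: 9 bp
  60→77: 17 bp
  77→88: 11 bp
  88→99: 11 bp
  99→107: 8 bp
  107→119: 12 bp
  119→125: 6 bp
  125→141: 16 bp
  141→153: 12 bp
  153→176: 23 bp
  176→185: 9 bp
  185→190: 5 bp
  190→200: 10 bp
  200→207: 7 bp
  207→222: 15 bp
  222→228: 6 bp
  228→240: 12 bp
  240→246: 6 bp
  246→251: 5 bp
  251→264: 13 bp
  264→278: 14 bp
  278→284: 6 bp
  284→7 (wrap): 292-284+7 = 15 bp

[5,5,6,6,6,6,7,8,9,9,10,11,11,11,12,12,12,13,14,15,15,16,16,17,17,23]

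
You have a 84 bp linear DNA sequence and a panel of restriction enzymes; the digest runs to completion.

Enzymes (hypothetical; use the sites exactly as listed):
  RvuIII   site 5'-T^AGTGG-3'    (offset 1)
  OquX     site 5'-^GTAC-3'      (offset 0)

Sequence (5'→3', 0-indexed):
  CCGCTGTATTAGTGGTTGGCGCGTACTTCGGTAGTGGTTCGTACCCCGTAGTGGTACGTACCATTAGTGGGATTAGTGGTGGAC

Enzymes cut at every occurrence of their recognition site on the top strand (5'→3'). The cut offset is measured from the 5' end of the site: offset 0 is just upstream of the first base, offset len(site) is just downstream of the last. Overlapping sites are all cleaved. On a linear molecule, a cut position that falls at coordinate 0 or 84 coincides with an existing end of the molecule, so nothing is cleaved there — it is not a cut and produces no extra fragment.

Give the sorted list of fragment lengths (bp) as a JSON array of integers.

Scan for sites:
  RvuIII (TAGTGG, off=1): starts [9, 31, 48, 64, 73] → cuts [10, 32, 49, 65, 74]
  OquX (GTAC, off=0): starts [22, 40, 53, 57] → cuts [22, 40, 53, 57]

Pooled cuts: [10, 22, 32, 40, 49, 53, 57, 65, 74]

Fragments:
  [0,10): 10 bp
  [10,22): 12 bp
  [22,32): 10 bp
  [32,40): 8 bp
  [40,49): 9 bp
  [49,53): 4 bp
  [53,57): 4 bp
  [57,65): 8 bp
  [65,74): 9 bp
  [74,84): 10 bp

[4,4,8,8,9,9,10,10,10,12]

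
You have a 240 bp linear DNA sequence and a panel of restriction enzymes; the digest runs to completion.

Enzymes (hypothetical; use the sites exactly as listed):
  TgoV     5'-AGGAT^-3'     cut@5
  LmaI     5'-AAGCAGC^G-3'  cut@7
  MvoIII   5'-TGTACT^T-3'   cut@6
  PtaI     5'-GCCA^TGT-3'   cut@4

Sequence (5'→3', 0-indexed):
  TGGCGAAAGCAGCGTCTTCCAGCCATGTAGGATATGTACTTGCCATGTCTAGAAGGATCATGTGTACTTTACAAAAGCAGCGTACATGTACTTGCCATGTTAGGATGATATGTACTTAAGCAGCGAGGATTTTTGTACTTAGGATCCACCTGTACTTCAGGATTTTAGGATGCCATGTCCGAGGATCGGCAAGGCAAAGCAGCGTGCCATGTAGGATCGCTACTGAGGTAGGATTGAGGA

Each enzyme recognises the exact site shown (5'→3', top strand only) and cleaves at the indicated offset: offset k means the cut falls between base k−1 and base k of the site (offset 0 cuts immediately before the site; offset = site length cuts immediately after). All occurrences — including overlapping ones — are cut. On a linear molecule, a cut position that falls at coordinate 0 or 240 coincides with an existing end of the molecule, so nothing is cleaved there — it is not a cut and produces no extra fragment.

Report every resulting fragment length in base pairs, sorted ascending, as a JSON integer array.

Site scan:
  TgoV (AGGAT, off=5): starts [28, 53, 101, 125, 140, 158, 166, 181, 212, 229] → cuts [33, 58, 106, 130, 145, 163, 171, 186, 217, 234]
  LmaI (AAGCAGCG, off=7): starts [6, 74, 117, 196] → cuts [13, 81, 124, 203]
  MvoIII (TGTACTT, off=6): starts [34, 62, 86, 110, 133, 150] → cuts [40, 68, 92, 116, 139, 156]
  PtaI (GCCATGT, off=4): starts [21, 41, 93, 171, 205] → cuts [25, 45, 97, 175, 209]

Pooled cuts: [13, 25, 33, 40, 45, 58, 68, 81, 92, 97, 106, 116, 124, 130, 139, 145, 156, 163, 171, 175, 186, 203, 209, 217, 234]

Fragment lengths:
  [0,13): 13 bp
  [13,25): 12 bp
  [25,33): 8 bp
  [33,40): 7 bp
  [40,45): 5 bp
  [45,58): 13 bp
  [58,68): 10 bp
  [68,81): 13 bp
  [81,92): 11 bp
  [92,97): 5 bp
  [97,106): 9 bp
  [106,116): 10 bp
  [116,124): 8 bp
  [124,130): 6 bp
  [130,139): 9 bp
  [139,145): 6 bp
  [145,156): 11 bp
  [156,163): 7 bp
  [163,171): 8 bp
  [171,175): 4 bp
  [175,186): 11 bp
  [186,203): 17 bp
  [203,209): 6 bp
  [209,217): 8 bp
  [217,234): 17 bp
  [234,240): 6 bp

[4,5,5,6,6,6,6,7,7,8,8,8,8,9,9,10,10,11,11,11,12,13,13,13,17,17]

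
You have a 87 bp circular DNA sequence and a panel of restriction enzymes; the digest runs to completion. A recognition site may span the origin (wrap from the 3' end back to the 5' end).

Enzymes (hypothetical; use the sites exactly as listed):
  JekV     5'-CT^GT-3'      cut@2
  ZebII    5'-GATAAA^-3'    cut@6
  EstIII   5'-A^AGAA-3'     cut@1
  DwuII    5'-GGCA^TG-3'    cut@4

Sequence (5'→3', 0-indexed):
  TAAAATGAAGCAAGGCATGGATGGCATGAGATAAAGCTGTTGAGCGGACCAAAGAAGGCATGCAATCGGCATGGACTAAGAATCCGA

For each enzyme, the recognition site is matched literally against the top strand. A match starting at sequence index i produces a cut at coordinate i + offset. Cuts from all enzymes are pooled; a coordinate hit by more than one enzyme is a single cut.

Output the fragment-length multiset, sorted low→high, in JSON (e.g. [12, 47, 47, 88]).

Site scan:
  JekV CTGT/2: at [36] ⇒ [38]
  ZebII GATAAA/6: at [29, 85] ⇒ [4, 35]
  EstIII AAGAA/1: at [51, 77] ⇒ [52, 78]
  DwuII GGCATG/4: at [13, 22, 56, 67] ⇒ [17, 26, 60, 71]

Pooled cuts: [4, 17, 26, 35, 38, 52, 60, 71, 78]

Fragments:
  4→17: 13 bp
  17→26: 9 bp
  26→35: 9 bp
  35→38: 3 bp
  38→52: 14 bp
  52→60: 8 bp
  60→71: 11 bp
  71→78: 7 bp
  78→4 (wrap): 87-78+4 = 13 bp

[3,7,8,9,9,11,13,13,14]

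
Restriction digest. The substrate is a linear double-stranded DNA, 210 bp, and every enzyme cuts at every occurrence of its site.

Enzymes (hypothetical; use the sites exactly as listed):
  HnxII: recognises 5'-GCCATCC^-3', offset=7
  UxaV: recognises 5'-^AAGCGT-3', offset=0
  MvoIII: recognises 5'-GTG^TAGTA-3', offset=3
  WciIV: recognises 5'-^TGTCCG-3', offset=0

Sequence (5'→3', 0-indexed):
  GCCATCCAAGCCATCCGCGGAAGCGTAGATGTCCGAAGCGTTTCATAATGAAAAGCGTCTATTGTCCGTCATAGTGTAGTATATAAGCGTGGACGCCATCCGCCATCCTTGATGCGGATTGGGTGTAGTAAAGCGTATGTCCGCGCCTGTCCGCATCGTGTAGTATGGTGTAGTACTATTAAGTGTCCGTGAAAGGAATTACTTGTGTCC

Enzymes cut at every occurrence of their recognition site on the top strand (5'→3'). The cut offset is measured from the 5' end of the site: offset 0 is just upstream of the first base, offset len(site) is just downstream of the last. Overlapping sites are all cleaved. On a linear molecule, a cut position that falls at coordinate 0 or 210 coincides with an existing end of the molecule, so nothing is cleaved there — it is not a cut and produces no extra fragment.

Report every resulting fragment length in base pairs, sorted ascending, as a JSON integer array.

Scan for sites:
  HnxII (GCCATCC, off=7): starts [0, 9, 94, 101] → cuts [7, 16, 101, 108]
  UxaV (AAGCGT, off=0): starts [20, 35, 52, 84, 130] → cuts [20, 35, 52, 84, 130]
  MvoIII (GTGTAGTA, off=3): starts [73, 122, 157, 167] → cuts [76, 125, 160, 170]
  WciIV (TGTCCG, off=0): starts [29, 62, 137, 147, 183] → cuts [29, 62, 137, 147, 183]

All cut coordinates (distinct, sorted): [7, 16, 20, 29, 35, 52, 62, 76, 84, 101, 108, 125, 130, 137, 147, 160, 170, 183]

Fragment lengths:
  [0,7): 7 bp
  [7,16): 9 bp
  [16,20): 4 bp
  [20,29): 9 bp
  [29,35): 6 bp
  [35,52): 17 bp
  [52,62): 10 bp
  [62,76): 14 bp
  [76,84): 8 bp
  [84,101): 17 bp
  [101,108): 7 bp
  [108,125): 17 bp
  [125,130): 5 bp
  [130,137): 7 bp
  [137,147): 10 bp
  [147,160): 13 bp
  [160,170): 10 bp
  [170,183): 13 bp
  [183,210): 27 bp

[4,5,6,7,7,7,8,9,9,10,10,10,13,13,14,17,17,17,27]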